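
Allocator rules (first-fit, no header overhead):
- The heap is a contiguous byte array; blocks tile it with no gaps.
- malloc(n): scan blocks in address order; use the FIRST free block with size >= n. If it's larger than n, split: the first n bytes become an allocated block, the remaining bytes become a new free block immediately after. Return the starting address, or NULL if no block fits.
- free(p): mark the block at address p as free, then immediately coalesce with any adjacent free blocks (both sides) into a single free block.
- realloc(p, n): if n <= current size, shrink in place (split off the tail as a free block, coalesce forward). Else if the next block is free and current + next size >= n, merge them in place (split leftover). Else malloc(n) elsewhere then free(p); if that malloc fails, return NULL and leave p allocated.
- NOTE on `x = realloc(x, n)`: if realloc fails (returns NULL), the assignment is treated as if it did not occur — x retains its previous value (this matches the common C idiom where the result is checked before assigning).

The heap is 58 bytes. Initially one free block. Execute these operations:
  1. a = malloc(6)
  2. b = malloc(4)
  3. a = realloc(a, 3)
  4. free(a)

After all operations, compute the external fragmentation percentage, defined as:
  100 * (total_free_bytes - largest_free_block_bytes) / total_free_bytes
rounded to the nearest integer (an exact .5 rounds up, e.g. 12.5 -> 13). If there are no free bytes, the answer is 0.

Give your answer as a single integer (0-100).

Answer: 11

Derivation:
Op 1: a = malloc(6) -> a = 0; heap: [0-5 ALLOC][6-57 FREE]
Op 2: b = malloc(4) -> b = 6; heap: [0-5 ALLOC][6-9 ALLOC][10-57 FREE]
Op 3: a = realloc(a, 3) -> a = 0; heap: [0-2 ALLOC][3-5 FREE][6-9 ALLOC][10-57 FREE]
Op 4: free(a) -> (freed a); heap: [0-5 FREE][6-9 ALLOC][10-57 FREE]
Free blocks: [6 48] total_free=54 largest=48 -> 100*(54-48)/54 = 600/54 ≈ 11.111 -> rounds to 11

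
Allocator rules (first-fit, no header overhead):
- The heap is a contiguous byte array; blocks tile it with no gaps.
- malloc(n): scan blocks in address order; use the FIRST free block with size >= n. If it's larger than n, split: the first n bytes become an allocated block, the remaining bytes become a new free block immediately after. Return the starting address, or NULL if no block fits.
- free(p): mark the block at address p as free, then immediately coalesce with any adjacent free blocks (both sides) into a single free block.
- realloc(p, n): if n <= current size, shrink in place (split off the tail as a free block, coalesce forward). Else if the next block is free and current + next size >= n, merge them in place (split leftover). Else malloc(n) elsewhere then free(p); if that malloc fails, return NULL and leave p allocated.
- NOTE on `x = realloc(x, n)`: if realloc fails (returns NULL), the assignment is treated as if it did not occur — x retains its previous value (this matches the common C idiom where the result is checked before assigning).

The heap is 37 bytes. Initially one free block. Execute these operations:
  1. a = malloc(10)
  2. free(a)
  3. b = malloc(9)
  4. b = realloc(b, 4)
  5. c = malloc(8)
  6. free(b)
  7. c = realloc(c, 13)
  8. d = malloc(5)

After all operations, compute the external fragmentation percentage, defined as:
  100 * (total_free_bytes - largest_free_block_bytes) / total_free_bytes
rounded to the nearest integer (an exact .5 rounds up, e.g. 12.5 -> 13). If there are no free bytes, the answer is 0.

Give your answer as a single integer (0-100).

Op 1: a = malloc(10) -> a = 0; heap: [0-9 ALLOC][10-36 FREE]
Op 2: free(a) -> (freed a); heap: [0-36 FREE]
Op 3: b = malloc(9) -> b = 0; heap: [0-8 ALLOC][9-36 FREE]
Op 4: b = realloc(b, 4) -> b = 0; heap: [0-3 ALLOC][4-36 FREE]
Op 5: c = malloc(8) -> c = 4; heap: [0-3 ALLOC][4-11 ALLOC][12-36 FREE]
Op 6: free(b) -> (freed b); heap: [0-3 FREE][4-11 ALLOC][12-36 FREE]
Op 7: c = realloc(c, 13) -> c = 4; heap: [0-3 FREE][4-16 ALLOC][17-36 FREE]
Op 8: d = malloc(5) -> d = 17; heap: [0-3 FREE][4-16 ALLOC][17-21 ALLOC][22-36 FREE]
Free blocks: [4 15] total_free=19 largest=15 -> 100*(19-15)/19 = 400/19 ≈ 21.053 -> rounds to 21

Answer: 21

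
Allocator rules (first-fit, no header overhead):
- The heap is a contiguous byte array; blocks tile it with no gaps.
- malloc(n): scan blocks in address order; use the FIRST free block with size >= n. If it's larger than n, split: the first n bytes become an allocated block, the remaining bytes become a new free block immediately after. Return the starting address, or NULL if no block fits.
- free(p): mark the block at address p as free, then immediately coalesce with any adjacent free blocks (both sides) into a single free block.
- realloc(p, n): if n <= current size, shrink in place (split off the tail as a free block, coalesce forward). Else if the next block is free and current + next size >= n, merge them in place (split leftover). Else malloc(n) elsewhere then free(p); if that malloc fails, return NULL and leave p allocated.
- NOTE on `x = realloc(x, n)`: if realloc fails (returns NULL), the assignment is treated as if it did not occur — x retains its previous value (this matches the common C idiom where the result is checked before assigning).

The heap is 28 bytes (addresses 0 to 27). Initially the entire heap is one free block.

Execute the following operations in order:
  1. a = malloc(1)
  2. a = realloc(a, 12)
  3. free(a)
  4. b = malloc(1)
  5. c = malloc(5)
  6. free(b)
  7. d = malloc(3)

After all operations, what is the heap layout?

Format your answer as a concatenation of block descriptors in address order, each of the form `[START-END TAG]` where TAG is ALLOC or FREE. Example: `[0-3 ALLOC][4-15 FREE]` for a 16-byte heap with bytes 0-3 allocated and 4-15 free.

Op 1: a = malloc(1) -> a = 0; heap: [0-0 ALLOC][1-27 FREE]
Op 2: a = realloc(a, 12) -> a = 0; heap: [0-11 ALLOC][12-27 FREE]
Op 3: free(a) -> (freed a); heap: [0-27 FREE]
Op 4: b = malloc(1) -> b = 0; heap: [0-0 ALLOC][1-27 FREE]
Op 5: c = malloc(5) -> c = 1; heap: [0-0 ALLOC][1-5 ALLOC][6-27 FREE]
Op 6: free(b) -> (freed b); heap: [0-0 FREE][1-5 ALLOC][6-27 FREE]
Op 7: d = malloc(3) -> d = 6; heap: [0-0 FREE][1-5 ALLOC][6-8 ALLOC][9-27 FREE]

Answer: [0-0 FREE][1-5 ALLOC][6-8 ALLOC][9-27 FREE]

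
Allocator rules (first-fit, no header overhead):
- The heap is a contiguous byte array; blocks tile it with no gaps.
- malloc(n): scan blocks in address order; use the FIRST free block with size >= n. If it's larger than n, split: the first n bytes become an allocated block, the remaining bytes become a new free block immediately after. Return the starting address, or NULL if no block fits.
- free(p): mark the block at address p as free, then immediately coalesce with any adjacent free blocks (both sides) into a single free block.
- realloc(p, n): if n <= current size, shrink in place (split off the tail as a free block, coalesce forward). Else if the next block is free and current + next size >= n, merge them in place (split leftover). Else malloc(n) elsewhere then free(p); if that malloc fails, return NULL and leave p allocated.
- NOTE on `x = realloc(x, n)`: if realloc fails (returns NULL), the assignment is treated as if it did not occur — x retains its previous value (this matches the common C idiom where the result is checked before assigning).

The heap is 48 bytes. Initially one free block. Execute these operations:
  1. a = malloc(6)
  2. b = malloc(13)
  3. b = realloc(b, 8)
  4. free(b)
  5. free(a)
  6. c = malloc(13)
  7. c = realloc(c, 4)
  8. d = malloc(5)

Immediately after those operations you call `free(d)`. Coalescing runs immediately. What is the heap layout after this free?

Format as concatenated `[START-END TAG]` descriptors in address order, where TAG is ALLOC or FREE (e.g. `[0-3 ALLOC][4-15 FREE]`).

Answer: [0-3 ALLOC][4-47 FREE]

Derivation:
Op 1: a = malloc(6) -> a = 0; heap: [0-5 ALLOC][6-47 FREE]
Op 2: b = malloc(13) -> b = 6; heap: [0-5 ALLOC][6-18 ALLOC][19-47 FREE]
Op 3: b = realloc(b, 8) -> b = 6; heap: [0-5 ALLOC][6-13 ALLOC][14-47 FREE]
Op 4: free(b) -> (freed b); heap: [0-5 ALLOC][6-47 FREE]
Op 5: free(a) -> (freed a); heap: [0-47 FREE]
Op 6: c = malloc(13) -> c = 0; heap: [0-12 ALLOC][13-47 FREE]
Op 7: c = realloc(c, 4) -> c = 0; heap: [0-3 ALLOC][4-47 FREE]
Op 8: d = malloc(5) -> d = 4; heap: [0-3 ALLOC][4-8 ALLOC][9-47 FREE]
free(d): d = 4 -> block [4-8 ALLOC]; mark free, coalesce with adjacent free neighbors -> [0-3 ALLOC][4-47 FREE]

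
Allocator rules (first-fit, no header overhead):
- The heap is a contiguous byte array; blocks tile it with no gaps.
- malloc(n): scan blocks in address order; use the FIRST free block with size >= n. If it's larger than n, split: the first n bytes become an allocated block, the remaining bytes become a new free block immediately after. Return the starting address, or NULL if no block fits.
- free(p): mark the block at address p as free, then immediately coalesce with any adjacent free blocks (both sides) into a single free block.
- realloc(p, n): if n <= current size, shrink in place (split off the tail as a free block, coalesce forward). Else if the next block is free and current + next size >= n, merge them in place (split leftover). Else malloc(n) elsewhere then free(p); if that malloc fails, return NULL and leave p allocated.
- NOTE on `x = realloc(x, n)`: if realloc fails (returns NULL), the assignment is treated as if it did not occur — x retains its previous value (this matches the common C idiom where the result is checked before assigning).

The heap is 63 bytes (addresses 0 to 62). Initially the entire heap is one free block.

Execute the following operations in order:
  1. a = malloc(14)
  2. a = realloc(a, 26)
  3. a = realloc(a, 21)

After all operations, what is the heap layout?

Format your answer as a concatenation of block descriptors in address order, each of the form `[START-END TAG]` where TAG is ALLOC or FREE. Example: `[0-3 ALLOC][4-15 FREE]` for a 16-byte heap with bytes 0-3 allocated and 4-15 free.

Answer: [0-20 ALLOC][21-62 FREE]

Derivation:
Op 1: a = malloc(14) -> a = 0; heap: [0-13 ALLOC][14-62 FREE]
Op 2: a = realloc(a, 26) -> a = 0; heap: [0-25 ALLOC][26-62 FREE]
Op 3: a = realloc(a, 21) -> a = 0; heap: [0-20 ALLOC][21-62 FREE]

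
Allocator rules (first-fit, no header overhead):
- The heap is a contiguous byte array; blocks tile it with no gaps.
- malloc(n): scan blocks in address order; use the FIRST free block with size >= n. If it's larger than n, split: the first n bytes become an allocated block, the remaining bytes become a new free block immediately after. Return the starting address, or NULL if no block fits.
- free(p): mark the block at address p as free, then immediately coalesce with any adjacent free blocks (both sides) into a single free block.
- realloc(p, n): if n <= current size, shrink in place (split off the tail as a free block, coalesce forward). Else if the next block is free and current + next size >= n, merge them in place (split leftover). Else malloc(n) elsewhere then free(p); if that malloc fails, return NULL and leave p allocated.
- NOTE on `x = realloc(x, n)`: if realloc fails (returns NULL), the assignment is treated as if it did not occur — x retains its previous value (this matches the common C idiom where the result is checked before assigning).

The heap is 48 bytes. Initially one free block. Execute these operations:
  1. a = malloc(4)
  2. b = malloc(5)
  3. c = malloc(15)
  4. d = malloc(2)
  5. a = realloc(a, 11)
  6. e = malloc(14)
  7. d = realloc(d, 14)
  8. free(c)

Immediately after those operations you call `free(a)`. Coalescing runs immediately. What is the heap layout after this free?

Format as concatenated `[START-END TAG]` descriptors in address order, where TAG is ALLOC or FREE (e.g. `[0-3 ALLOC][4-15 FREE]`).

Op 1: a = malloc(4) -> a = 0; heap: [0-3 ALLOC][4-47 FREE]
Op 2: b = malloc(5) -> b = 4; heap: [0-3 ALLOC][4-8 ALLOC][9-47 FREE]
Op 3: c = malloc(15) -> c = 9; heap: [0-3 ALLOC][4-8 ALLOC][9-23 ALLOC][24-47 FREE]
Op 4: d = malloc(2) -> d = 24; heap: [0-3 ALLOC][4-8 ALLOC][9-23 ALLOC][24-25 ALLOC][26-47 FREE]
Op 5: a = realloc(a, 11) -> a = 26; heap: [0-3 FREE][4-8 ALLOC][9-23 ALLOC][24-25 ALLOC][26-36 ALLOC][37-47 FREE]
Op 6: e = malloc(14) -> e = NULL; heap: [0-3 FREE][4-8 ALLOC][9-23 ALLOC][24-25 ALLOC][26-36 ALLOC][37-47 FREE]
Op 7: d = realloc(d, 14) -> NULL (d unchanged); heap: [0-3 FREE][4-8 ALLOC][9-23 ALLOC][24-25 ALLOC][26-36 ALLOC][37-47 FREE]
Op 8: free(c) -> (freed c); heap: [0-3 FREE][4-8 ALLOC][9-23 FREE][24-25 ALLOC][26-36 ALLOC][37-47 FREE]
free(a): a = 26 -> block [26-36 ALLOC]; mark free, coalesce with adjacent free neighbors -> [0-3 FREE][4-8 ALLOC][9-23 FREE][24-25 ALLOC][26-47 FREE]

Answer: [0-3 FREE][4-8 ALLOC][9-23 FREE][24-25 ALLOC][26-47 FREE]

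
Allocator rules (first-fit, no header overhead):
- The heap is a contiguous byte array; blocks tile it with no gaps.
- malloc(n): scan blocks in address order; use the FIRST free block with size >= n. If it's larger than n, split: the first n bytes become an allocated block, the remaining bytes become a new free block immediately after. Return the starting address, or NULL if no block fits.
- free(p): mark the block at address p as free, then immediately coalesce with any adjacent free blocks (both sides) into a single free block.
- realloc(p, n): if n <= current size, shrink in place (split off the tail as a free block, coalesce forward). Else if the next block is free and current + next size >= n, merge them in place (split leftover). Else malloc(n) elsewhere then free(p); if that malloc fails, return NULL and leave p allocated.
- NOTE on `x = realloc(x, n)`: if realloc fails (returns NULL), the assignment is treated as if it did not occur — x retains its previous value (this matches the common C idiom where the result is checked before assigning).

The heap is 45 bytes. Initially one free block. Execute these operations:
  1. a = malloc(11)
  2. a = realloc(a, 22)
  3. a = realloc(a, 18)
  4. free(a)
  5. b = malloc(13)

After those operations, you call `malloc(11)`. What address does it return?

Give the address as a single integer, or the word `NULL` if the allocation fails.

Answer: 13

Derivation:
Op 1: a = malloc(11) -> a = 0; heap: [0-10 ALLOC][11-44 FREE]
Op 2: a = realloc(a, 22) -> a = 0; heap: [0-21 ALLOC][22-44 FREE]
Op 3: a = realloc(a, 18) -> a = 0; heap: [0-17 ALLOC][18-44 FREE]
Op 4: free(a) -> (freed a); heap: [0-44 FREE]
Op 5: b = malloc(13) -> b = 0; heap: [0-12 ALLOC][13-44 FREE]
malloc(11): first-fit scan over [0-12 ALLOC][13-44 FREE] -> 13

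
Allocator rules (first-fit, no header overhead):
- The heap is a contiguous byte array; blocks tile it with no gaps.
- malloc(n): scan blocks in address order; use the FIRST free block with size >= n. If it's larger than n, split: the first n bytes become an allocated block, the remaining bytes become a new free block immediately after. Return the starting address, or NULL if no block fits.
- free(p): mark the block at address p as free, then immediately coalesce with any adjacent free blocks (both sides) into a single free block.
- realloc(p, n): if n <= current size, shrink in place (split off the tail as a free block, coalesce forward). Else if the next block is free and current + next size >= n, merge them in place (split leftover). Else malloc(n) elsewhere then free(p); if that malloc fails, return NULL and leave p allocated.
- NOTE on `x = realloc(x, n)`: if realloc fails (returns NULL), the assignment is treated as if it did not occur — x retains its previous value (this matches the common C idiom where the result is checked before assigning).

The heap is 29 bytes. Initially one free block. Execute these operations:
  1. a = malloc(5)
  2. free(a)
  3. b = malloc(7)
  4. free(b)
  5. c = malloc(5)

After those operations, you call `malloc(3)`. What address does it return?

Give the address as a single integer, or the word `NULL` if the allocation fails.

Answer: 5

Derivation:
Op 1: a = malloc(5) -> a = 0; heap: [0-4 ALLOC][5-28 FREE]
Op 2: free(a) -> (freed a); heap: [0-28 FREE]
Op 3: b = malloc(7) -> b = 0; heap: [0-6 ALLOC][7-28 FREE]
Op 4: free(b) -> (freed b); heap: [0-28 FREE]
Op 5: c = malloc(5) -> c = 0; heap: [0-4 ALLOC][5-28 FREE]
malloc(3): first-fit scan over [0-4 ALLOC][5-28 FREE] -> 5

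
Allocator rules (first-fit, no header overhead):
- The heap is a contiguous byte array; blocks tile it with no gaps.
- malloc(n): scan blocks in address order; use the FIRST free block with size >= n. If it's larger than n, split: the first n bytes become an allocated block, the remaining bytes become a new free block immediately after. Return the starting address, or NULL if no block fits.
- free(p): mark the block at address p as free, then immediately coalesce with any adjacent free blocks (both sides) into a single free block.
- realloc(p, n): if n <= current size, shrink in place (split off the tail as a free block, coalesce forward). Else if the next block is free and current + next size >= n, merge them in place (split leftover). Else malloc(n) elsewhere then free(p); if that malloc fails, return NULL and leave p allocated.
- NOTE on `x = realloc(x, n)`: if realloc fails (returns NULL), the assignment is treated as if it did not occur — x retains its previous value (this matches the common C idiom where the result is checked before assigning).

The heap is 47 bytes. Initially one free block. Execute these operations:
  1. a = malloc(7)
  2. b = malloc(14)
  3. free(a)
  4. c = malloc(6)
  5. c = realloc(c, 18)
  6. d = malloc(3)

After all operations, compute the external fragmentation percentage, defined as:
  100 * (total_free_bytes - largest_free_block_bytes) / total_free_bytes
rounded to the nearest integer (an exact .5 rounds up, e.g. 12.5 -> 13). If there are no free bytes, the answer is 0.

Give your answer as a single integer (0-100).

Op 1: a = malloc(7) -> a = 0; heap: [0-6 ALLOC][7-46 FREE]
Op 2: b = malloc(14) -> b = 7; heap: [0-6 ALLOC][7-20 ALLOC][21-46 FREE]
Op 3: free(a) -> (freed a); heap: [0-6 FREE][7-20 ALLOC][21-46 FREE]
Op 4: c = malloc(6) -> c = 0; heap: [0-5 ALLOC][6-6 FREE][7-20 ALLOC][21-46 FREE]
Op 5: c = realloc(c, 18) -> c = 21; heap: [0-6 FREE][7-20 ALLOC][21-38 ALLOC][39-46 FREE]
Op 6: d = malloc(3) -> d = 0; heap: [0-2 ALLOC][3-6 FREE][7-20 ALLOC][21-38 ALLOC][39-46 FREE]
Free blocks: [4 8] total_free=12 largest=8 -> 100*(12-8)/12 = 400/12 ≈ 33.333 -> rounds to 33

Answer: 33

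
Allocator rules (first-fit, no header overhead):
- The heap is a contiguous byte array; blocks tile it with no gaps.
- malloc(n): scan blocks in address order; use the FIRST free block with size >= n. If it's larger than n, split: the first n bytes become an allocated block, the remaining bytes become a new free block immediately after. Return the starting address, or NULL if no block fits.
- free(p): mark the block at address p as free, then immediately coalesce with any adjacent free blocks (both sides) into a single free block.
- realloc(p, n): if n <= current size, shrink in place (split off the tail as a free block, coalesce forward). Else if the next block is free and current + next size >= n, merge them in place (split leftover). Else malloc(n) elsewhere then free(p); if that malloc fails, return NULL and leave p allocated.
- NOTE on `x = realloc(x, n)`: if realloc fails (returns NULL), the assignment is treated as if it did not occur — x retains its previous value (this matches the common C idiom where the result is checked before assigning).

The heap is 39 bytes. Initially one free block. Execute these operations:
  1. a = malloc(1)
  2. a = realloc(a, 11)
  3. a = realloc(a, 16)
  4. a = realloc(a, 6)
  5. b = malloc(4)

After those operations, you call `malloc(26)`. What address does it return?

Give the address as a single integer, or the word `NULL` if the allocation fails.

Op 1: a = malloc(1) -> a = 0; heap: [0-0 ALLOC][1-38 FREE]
Op 2: a = realloc(a, 11) -> a = 0; heap: [0-10 ALLOC][11-38 FREE]
Op 3: a = realloc(a, 16) -> a = 0; heap: [0-15 ALLOC][16-38 FREE]
Op 4: a = realloc(a, 6) -> a = 0; heap: [0-5 ALLOC][6-38 FREE]
Op 5: b = malloc(4) -> b = 6; heap: [0-5 ALLOC][6-9 ALLOC][10-38 FREE]
malloc(26): first-fit scan over [0-5 ALLOC][6-9 ALLOC][10-38 FREE] -> 10

Answer: 10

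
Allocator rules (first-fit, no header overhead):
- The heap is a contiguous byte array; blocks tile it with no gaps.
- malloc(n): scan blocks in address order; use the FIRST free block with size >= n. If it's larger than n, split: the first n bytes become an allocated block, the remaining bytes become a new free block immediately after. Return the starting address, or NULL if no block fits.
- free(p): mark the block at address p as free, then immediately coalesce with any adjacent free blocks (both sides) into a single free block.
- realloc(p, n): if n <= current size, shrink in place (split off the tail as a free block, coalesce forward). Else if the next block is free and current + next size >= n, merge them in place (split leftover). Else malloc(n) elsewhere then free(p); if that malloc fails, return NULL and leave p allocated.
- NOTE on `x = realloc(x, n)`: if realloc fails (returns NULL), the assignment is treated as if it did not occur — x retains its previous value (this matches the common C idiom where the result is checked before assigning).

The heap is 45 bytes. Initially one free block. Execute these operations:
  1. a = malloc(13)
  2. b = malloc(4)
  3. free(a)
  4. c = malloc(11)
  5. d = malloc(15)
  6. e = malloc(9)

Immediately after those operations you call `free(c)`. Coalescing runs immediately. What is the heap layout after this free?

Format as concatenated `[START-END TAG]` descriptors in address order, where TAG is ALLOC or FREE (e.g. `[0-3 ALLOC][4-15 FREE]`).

Answer: [0-12 FREE][13-16 ALLOC][17-31 ALLOC][32-40 ALLOC][41-44 FREE]

Derivation:
Op 1: a = malloc(13) -> a = 0; heap: [0-12 ALLOC][13-44 FREE]
Op 2: b = malloc(4) -> b = 13; heap: [0-12 ALLOC][13-16 ALLOC][17-44 FREE]
Op 3: free(a) -> (freed a); heap: [0-12 FREE][13-16 ALLOC][17-44 FREE]
Op 4: c = malloc(11) -> c = 0; heap: [0-10 ALLOC][11-12 FREE][13-16 ALLOC][17-44 FREE]
Op 5: d = malloc(15) -> d = 17; heap: [0-10 ALLOC][11-12 FREE][13-16 ALLOC][17-31 ALLOC][32-44 FREE]
Op 6: e = malloc(9) -> e = 32; heap: [0-10 ALLOC][11-12 FREE][13-16 ALLOC][17-31 ALLOC][32-40 ALLOC][41-44 FREE]
free(c): c = 0 -> block [0-10 ALLOC]; mark free, coalesce with adjacent free neighbors -> [0-12 FREE][13-16 ALLOC][17-31 ALLOC][32-40 ALLOC][41-44 FREE]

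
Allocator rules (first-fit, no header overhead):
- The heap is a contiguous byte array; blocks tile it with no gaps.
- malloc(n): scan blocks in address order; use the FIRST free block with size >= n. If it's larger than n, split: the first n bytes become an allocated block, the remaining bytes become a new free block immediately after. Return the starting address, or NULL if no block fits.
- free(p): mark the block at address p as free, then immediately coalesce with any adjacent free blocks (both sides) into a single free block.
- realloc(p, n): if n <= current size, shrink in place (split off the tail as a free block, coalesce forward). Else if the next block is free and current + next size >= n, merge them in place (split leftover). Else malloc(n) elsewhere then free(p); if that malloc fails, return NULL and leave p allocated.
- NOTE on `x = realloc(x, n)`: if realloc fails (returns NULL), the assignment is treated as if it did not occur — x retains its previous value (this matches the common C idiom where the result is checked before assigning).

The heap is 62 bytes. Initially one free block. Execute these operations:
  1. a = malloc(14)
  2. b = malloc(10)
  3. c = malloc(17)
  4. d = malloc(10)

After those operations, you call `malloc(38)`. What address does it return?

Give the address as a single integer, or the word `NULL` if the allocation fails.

Answer: NULL

Derivation:
Op 1: a = malloc(14) -> a = 0; heap: [0-13 ALLOC][14-61 FREE]
Op 2: b = malloc(10) -> b = 14; heap: [0-13 ALLOC][14-23 ALLOC][24-61 FREE]
Op 3: c = malloc(17) -> c = 24; heap: [0-13 ALLOC][14-23 ALLOC][24-40 ALLOC][41-61 FREE]
Op 4: d = malloc(10) -> d = 41; heap: [0-13 ALLOC][14-23 ALLOC][24-40 ALLOC][41-50 ALLOC][51-61 FREE]
malloc(38): first-fit scan over [0-13 ALLOC][14-23 ALLOC][24-40 ALLOC][41-50 ALLOC][51-61 FREE] -> NULL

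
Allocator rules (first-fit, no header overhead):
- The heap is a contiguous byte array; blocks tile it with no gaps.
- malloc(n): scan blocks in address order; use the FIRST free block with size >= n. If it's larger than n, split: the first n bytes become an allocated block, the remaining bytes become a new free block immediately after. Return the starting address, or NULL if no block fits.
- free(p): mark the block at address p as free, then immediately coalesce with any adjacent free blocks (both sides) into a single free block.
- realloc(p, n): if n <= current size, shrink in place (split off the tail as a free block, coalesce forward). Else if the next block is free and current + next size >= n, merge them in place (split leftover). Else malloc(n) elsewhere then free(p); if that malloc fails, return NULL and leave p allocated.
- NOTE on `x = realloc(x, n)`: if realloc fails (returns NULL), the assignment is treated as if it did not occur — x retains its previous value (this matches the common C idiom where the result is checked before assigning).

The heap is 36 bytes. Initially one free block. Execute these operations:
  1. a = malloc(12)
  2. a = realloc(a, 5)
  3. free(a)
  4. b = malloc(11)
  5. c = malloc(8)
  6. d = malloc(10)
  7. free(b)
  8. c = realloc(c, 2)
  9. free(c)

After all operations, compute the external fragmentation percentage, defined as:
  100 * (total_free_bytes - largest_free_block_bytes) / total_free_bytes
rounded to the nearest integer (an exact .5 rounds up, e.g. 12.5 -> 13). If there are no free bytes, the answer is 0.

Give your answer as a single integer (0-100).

Answer: 27

Derivation:
Op 1: a = malloc(12) -> a = 0; heap: [0-11 ALLOC][12-35 FREE]
Op 2: a = realloc(a, 5) -> a = 0; heap: [0-4 ALLOC][5-35 FREE]
Op 3: free(a) -> (freed a); heap: [0-35 FREE]
Op 4: b = malloc(11) -> b = 0; heap: [0-10 ALLOC][11-35 FREE]
Op 5: c = malloc(8) -> c = 11; heap: [0-10 ALLOC][11-18 ALLOC][19-35 FREE]
Op 6: d = malloc(10) -> d = 19; heap: [0-10 ALLOC][11-18 ALLOC][19-28 ALLOC][29-35 FREE]
Op 7: free(b) -> (freed b); heap: [0-10 FREE][11-18 ALLOC][19-28 ALLOC][29-35 FREE]
Op 8: c = realloc(c, 2) -> c = 11; heap: [0-10 FREE][11-12 ALLOC][13-18 FREE][19-28 ALLOC][29-35 FREE]
Op 9: free(c) -> (freed c); heap: [0-18 FREE][19-28 ALLOC][29-35 FREE]
Free blocks: [19 7] total_free=26 largest=19 -> 100*(26-19)/26 = 700/26 ≈ 26.923 -> rounds to 27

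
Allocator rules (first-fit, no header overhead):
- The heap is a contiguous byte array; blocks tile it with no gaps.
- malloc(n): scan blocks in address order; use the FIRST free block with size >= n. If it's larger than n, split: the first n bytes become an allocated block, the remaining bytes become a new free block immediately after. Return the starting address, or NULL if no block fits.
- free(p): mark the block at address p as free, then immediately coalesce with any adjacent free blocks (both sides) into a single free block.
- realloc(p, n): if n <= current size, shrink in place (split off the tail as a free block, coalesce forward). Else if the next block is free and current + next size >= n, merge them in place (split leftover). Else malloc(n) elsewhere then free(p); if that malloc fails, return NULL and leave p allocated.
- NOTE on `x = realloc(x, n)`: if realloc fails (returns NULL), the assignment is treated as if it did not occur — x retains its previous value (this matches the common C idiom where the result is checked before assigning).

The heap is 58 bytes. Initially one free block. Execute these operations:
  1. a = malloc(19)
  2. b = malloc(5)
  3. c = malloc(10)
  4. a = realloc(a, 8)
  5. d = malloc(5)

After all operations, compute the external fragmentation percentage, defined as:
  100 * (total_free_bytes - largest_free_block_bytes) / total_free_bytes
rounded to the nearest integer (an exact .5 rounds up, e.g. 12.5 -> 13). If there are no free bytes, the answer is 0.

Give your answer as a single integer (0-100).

Op 1: a = malloc(19) -> a = 0; heap: [0-18 ALLOC][19-57 FREE]
Op 2: b = malloc(5) -> b = 19; heap: [0-18 ALLOC][19-23 ALLOC][24-57 FREE]
Op 3: c = malloc(10) -> c = 24; heap: [0-18 ALLOC][19-23 ALLOC][24-33 ALLOC][34-57 FREE]
Op 4: a = realloc(a, 8) -> a = 0; heap: [0-7 ALLOC][8-18 FREE][19-23 ALLOC][24-33 ALLOC][34-57 FREE]
Op 5: d = malloc(5) -> d = 8; heap: [0-7 ALLOC][8-12 ALLOC][13-18 FREE][19-23 ALLOC][24-33 ALLOC][34-57 FREE]
Free blocks: [6 24] total_free=30 largest=24 -> 100*(30-24)/30 = 600/30 = 20

Answer: 20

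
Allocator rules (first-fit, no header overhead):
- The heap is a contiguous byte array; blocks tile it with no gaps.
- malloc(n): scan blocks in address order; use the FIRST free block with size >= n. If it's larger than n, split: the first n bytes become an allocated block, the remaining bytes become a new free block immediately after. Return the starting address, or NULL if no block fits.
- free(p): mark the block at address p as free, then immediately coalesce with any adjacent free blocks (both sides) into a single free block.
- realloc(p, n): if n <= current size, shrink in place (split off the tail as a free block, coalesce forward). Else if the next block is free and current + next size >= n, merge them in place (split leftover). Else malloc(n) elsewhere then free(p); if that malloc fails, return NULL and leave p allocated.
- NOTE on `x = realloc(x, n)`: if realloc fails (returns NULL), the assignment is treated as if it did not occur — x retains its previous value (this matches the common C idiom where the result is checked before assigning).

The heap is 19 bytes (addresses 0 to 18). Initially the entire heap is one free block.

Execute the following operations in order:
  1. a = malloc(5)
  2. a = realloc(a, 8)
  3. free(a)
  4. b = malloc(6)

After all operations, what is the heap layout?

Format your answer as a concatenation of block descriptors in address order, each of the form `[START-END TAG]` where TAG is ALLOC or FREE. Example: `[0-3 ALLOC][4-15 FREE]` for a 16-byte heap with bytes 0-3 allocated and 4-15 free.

Answer: [0-5 ALLOC][6-18 FREE]

Derivation:
Op 1: a = malloc(5) -> a = 0; heap: [0-4 ALLOC][5-18 FREE]
Op 2: a = realloc(a, 8) -> a = 0; heap: [0-7 ALLOC][8-18 FREE]
Op 3: free(a) -> (freed a); heap: [0-18 FREE]
Op 4: b = malloc(6) -> b = 0; heap: [0-5 ALLOC][6-18 FREE]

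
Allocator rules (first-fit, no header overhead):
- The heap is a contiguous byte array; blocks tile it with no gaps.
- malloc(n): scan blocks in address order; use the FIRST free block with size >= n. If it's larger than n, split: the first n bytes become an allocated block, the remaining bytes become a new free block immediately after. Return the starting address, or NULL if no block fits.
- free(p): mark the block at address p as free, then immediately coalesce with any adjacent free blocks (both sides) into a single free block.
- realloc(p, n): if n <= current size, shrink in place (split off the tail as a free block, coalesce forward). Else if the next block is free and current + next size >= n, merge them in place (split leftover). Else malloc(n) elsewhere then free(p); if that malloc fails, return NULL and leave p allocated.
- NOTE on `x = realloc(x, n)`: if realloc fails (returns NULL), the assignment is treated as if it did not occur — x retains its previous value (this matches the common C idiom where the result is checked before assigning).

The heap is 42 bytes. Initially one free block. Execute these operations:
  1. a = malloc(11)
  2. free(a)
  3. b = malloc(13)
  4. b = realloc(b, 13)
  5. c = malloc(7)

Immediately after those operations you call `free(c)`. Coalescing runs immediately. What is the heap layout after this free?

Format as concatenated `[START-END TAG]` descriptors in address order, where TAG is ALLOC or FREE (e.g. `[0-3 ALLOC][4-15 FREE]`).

Answer: [0-12 ALLOC][13-41 FREE]

Derivation:
Op 1: a = malloc(11) -> a = 0; heap: [0-10 ALLOC][11-41 FREE]
Op 2: free(a) -> (freed a); heap: [0-41 FREE]
Op 3: b = malloc(13) -> b = 0; heap: [0-12 ALLOC][13-41 FREE]
Op 4: b = realloc(b, 13) -> b = 0; heap: [0-12 ALLOC][13-41 FREE]
Op 5: c = malloc(7) -> c = 13; heap: [0-12 ALLOC][13-19 ALLOC][20-41 FREE]
free(c): c = 13 -> block [13-19 ALLOC]; mark free, coalesce with adjacent free neighbors -> [0-12 ALLOC][13-41 FREE]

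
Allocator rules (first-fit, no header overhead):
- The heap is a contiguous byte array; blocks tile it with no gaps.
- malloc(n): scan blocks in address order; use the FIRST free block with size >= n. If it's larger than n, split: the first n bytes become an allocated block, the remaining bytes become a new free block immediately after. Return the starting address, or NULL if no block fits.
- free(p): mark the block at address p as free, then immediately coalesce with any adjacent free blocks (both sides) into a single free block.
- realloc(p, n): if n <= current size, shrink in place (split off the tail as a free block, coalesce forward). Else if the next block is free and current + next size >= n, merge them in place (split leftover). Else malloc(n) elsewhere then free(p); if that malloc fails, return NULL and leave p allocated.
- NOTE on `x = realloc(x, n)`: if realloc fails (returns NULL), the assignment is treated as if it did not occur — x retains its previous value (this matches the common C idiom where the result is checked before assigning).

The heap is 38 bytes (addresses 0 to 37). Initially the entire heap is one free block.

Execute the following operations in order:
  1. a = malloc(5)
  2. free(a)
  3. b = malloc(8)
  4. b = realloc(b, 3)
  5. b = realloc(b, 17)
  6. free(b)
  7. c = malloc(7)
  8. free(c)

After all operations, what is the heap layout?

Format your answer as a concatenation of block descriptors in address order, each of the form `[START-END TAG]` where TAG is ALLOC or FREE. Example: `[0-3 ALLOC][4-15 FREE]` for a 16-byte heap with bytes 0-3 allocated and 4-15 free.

Op 1: a = malloc(5) -> a = 0; heap: [0-4 ALLOC][5-37 FREE]
Op 2: free(a) -> (freed a); heap: [0-37 FREE]
Op 3: b = malloc(8) -> b = 0; heap: [0-7 ALLOC][8-37 FREE]
Op 4: b = realloc(b, 3) -> b = 0; heap: [0-2 ALLOC][3-37 FREE]
Op 5: b = realloc(b, 17) -> b = 0; heap: [0-16 ALLOC][17-37 FREE]
Op 6: free(b) -> (freed b); heap: [0-37 FREE]
Op 7: c = malloc(7) -> c = 0; heap: [0-6 ALLOC][7-37 FREE]
Op 8: free(c) -> (freed c); heap: [0-37 FREE]

Answer: [0-37 FREE]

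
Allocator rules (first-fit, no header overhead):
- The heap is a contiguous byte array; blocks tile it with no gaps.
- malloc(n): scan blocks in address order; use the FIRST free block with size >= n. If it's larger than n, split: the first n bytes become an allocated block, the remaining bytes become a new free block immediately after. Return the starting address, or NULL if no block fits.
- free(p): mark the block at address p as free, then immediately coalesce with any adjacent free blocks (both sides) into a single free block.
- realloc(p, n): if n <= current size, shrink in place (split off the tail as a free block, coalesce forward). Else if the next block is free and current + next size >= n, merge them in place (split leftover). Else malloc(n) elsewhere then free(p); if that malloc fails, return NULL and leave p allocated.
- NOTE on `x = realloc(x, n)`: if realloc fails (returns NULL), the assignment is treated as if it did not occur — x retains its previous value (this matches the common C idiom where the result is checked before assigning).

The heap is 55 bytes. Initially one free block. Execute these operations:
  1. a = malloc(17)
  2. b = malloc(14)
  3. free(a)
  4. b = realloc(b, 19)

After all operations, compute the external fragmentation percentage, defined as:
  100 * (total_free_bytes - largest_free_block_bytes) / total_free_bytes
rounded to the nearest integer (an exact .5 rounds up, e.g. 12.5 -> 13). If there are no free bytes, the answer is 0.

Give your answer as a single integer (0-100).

Answer: 47

Derivation:
Op 1: a = malloc(17) -> a = 0; heap: [0-16 ALLOC][17-54 FREE]
Op 2: b = malloc(14) -> b = 17; heap: [0-16 ALLOC][17-30 ALLOC][31-54 FREE]
Op 3: free(a) -> (freed a); heap: [0-16 FREE][17-30 ALLOC][31-54 FREE]
Op 4: b = realloc(b, 19) -> b = 17; heap: [0-16 FREE][17-35 ALLOC][36-54 FREE]
Free blocks: [17 19] total_free=36 largest=19 -> 100*(36-19)/36 = 1700/36 ≈ 47.222 -> rounds to 47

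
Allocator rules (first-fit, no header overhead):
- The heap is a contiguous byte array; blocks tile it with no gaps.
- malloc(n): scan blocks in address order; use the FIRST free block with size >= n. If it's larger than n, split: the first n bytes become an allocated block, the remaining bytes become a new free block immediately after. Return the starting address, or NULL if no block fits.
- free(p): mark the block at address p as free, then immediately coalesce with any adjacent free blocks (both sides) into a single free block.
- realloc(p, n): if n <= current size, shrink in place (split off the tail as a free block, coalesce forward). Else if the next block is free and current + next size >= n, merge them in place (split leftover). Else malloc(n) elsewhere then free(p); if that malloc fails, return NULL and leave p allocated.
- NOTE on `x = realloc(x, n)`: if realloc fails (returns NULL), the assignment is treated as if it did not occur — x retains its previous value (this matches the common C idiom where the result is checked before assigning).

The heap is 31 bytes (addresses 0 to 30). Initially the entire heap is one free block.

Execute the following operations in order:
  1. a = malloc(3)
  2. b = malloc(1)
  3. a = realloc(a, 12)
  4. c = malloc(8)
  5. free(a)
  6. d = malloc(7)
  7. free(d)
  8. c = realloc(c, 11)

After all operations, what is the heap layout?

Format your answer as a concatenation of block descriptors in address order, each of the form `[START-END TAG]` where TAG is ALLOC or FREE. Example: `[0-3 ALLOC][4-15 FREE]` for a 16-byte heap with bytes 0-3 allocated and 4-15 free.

Op 1: a = malloc(3) -> a = 0; heap: [0-2 ALLOC][3-30 FREE]
Op 2: b = malloc(1) -> b = 3; heap: [0-2 ALLOC][3-3 ALLOC][4-30 FREE]
Op 3: a = realloc(a, 12) -> a = 4; heap: [0-2 FREE][3-3 ALLOC][4-15 ALLOC][16-30 FREE]
Op 4: c = malloc(8) -> c = 16; heap: [0-2 FREE][3-3 ALLOC][4-15 ALLOC][16-23 ALLOC][24-30 FREE]
Op 5: free(a) -> (freed a); heap: [0-2 FREE][3-3 ALLOC][4-15 FREE][16-23 ALLOC][24-30 FREE]
Op 6: d = malloc(7) -> d = 4; heap: [0-2 FREE][3-3 ALLOC][4-10 ALLOC][11-15 FREE][16-23 ALLOC][24-30 FREE]
Op 7: free(d) -> (freed d); heap: [0-2 FREE][3-3 ALLOC][4-15 FREE][16-23 ALLOC][24-30 FREE]
Op 8: c = realloc(c, 11) -> c = 16; heap: [0-2 FREE][3-3 ALLOC][4-15 FREE][16-26 ALLOC][27-30 FREE]

Answer: [0-2 FREE][3-3 ALLOC][4-15 FREE][16-26 ALLOC][27-30 FREE]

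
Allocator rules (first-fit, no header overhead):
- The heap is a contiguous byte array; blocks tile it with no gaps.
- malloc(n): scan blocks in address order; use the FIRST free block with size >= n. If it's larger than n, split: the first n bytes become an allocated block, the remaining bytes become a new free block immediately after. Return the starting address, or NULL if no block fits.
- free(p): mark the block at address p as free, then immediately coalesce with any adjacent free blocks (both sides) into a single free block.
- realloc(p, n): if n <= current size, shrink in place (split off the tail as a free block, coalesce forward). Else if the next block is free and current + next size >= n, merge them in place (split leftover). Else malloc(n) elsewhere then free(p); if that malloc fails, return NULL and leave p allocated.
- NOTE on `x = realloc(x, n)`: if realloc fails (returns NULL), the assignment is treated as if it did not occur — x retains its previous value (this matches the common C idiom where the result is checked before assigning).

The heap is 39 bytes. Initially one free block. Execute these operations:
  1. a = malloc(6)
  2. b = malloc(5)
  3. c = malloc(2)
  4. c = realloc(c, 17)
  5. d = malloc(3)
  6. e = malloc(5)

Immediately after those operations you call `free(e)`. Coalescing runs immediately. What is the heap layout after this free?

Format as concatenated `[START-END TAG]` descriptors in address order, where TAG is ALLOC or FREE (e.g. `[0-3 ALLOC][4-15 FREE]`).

Op 1: a = malloc(6) -> a = 0; heap: [0-5 ALLOC][6-38 FREE]
Op 2: b = malloc(5) -> b = 6; heap: [0-5 ALLOC][6-10 ALLOC][11-38 FREE]
Op 3: c = malloc(2) -> c = 11; heap: [0-5 ALLOC][6-10 ALLOC][11-12 ALLOC][13-38 FREE]
Op 4: c = realloc(c, 17) -> c = 11; heap: [0-5 ALLOC][6-10 ALLOC][11-27 ALLOC][28-38 FREE]
Op 5: d = malloc(3) -> d = 28; heap: [0-5 ALLOC][6-10 ALLOC][11-27 ALLOC][28-30 ALLOC][31-38 FREE]
Op 6: e = malloc(5) -> e = 31; heap: [0-5 ALLOC][6-10 ALLOC][11-27 ALLOC][28-30 ALLOC][31-35 ALLOC][36-38 FREE]
free(e): e = 31 -> block [31-35 ALLOC]; mark free, coalesce with adjacent free neighbors -> [0-5 ALLOC][6-10 ALLOC][11-27 ALLOC][28-30 ALLOC][31-38 FREE]

Answer: [0-5 ALLOC][6-10 ALLOC][11-27 ALLOC][28-30 ALLOC][31-38 FREE]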